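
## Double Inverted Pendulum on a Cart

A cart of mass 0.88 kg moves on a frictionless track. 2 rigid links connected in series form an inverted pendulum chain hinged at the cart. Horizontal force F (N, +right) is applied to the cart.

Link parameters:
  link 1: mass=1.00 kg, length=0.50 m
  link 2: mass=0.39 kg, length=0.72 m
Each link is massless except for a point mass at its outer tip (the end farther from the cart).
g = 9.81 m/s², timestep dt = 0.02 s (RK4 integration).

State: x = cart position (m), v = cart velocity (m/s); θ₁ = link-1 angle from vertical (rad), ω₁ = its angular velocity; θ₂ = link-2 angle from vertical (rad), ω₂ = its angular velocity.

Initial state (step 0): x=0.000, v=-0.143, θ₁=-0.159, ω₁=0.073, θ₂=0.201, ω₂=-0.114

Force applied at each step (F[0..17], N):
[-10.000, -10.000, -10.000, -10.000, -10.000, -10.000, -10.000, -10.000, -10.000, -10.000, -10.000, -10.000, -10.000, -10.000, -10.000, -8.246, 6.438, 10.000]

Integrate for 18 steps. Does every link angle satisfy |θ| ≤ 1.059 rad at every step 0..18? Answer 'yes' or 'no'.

apply F[0]=-10.000 → step 1: x=-0.005, v=-0.318, θ₁=-0.155, ω₁=0.303, θ₂=0.200, ω₂=0.028
apply F[1]=-10.000 → step 2: x=-0.013, v=-0.495, θ₁=-0.147, ω₁=0.542, θ₂=0.202, ω₂=0.168
apply F[2]=-10.000 → step 3: x=-0.024, v=-0.677, θ₁=-0.133, ω₁=0.796, θ₂=0.207, ω₂=0.302
apply F[3]=-10.000 → step 4: x=-0.040, v=-0.865, θ₁=-0.115, ω₁=1.072, θ₂=0.214, ω₂=0.429
apply F[4]=-10.000 → step 5: x=-0.059, v=-1.061, θ₁=-0.090, ω₁=1.377, θ₂=0.224, ω₂=0.546
apply F[5]=-10.000 → step 6: x=-0.082, v=-1.267, θ₁=-0.059, ω₁=1.719, θ₂=0.236, ω₂=0.651
apply F[6]=-10.000 → step 7: x=-0.110, v=-1.484, θ₁=-0.021, ω₁=2.103, θ₂=0.250, ω₂=0.738
apply F[7]=-10.000 → step 8: x=-0.142, v=-1.711, θ₁=0.025, ω₁=2.533, θ₂=0.265, ω₂=0.805
apply F[8]=-10.000 → step 9: x=-0.178, v=-1.946, θ₁=0.080, ω₁=3.008, θ₂=0.282, ω₂=0.849
apply F[9]=-10.000 → step 10: x=-0.220, v=-2.184, θ₁=0.145, ω₁=3.516, θ₂=0.299, ω₂=0.869
apply F[10]=-10.000 → step 11: x=-0.266, v=-2.412, θ₁=0.221, ω₁=4.036, θ₂=0.317, ω₂=0.871
apply F[11]=-10.000 → step 12: x=-0.316, v=-2.618, θ₁=0.307, ω₁=4.538, θ₂=0.334, ω₂=0.865
apply F[12]=-10.000 → step 13: x=-0.370, v=-2.787, θ₁=0.402, ω₁=4.990, θ₂=0.351, ω₂=0.868
apply F[13]=-10.000 → step 14: x=-0.427, v=-2.910, θ₁=0.506, ω₁=5.373, θ₂=0.369, ω₂=0.896
apply F[14]=-10.000 → step 15: x=-0.486, v=-2.986, θ₁=0.617, ω₁=5.683, θ₂=0.387, ω₂=0.959
apply F[15]=-8.246 → step 16: x=-0.546, v=-2.991, θ₁=0.732, ω₁=5.897, θ₂=0.407, ω₂=1.057
apply F[16]=+6.438 → step 17: x=-0.604, v=-2.780, θ₁=0.850, ω₁=5.860, θ₂=0.429, ω₂=1.098
apply F[17]=+10.000 → step 18: x=-0.657, v=-2.525, θ₁=0.967, ω₁=5.844, θ₂=0.451, ω₂=1.117
Max |angle| over trajectory = 0.967 rad; bound = 1.059 → within bound.

Answer: yes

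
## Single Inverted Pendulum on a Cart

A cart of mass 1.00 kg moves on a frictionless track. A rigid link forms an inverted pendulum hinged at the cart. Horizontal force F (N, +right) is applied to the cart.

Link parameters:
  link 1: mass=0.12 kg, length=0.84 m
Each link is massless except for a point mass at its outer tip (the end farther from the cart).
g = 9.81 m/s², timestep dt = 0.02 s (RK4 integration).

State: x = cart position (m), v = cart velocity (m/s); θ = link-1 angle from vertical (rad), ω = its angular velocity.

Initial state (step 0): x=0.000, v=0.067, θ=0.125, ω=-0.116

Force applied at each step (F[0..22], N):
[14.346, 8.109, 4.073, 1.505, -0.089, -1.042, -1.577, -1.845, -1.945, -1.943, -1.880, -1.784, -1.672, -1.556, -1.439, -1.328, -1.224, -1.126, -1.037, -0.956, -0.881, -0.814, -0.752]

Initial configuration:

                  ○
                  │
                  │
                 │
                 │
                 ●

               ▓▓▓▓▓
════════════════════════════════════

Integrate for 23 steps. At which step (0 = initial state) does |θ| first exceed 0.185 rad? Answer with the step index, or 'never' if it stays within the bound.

apply F[0]=+14.346 → step 1: x=0.004, v=0.351, θ=0.120, ω=-0.422
apply F[1]=+8.109 → step 2: x=0.013, v=0.510, θ=0.110, ω=-0.584
apply F[2]=+4.073 → step 3: x=0.024, v=0.589, θ=0.097, ω=-0.653
apply F[3]=+1.505 → step 4: x=0.036, v=0.617, θ=0.084, ω=-0.666
apply F[4]=-0.089 → step 5: x=0.048, v=0.613, θ=0.071, ω=-0.643
apply F[5]=-1.042 → step 6: x=0.060, v=0.591, θ=0.058, ω=-0.602
apply F[6]=-1.577 → step 7: x=0.072, v=0.558, θ=0.047, ω=-0.551
apply F[7]=-1.845 → step 8: x=0.082, v=0.521, θ=0.036, ω=-0.496
apply F[8]=-1.945 → step 9: x=0.092, v=0.481, θ=0.027, ω=-0.441
apply F[9]=-1.943 → step 10: x=0.102, v=0.442, θ=0.019, ω=-0.389
apply F[10]=-1.880 → step 11: x=0.110, v=0.404, θ=0.012, ω=-0.340
apply F[11]=-1.784 → step 12: x=0.118, v=0.368, θ=0.005, ω=-0.296
apply F[12]=-1.672 → step 13: x=0.125, v=0.334, θ=-0.000, ω=-0.255
apply F[13]=-1.556 → step 14: x=0.131, v=0.303, θ=-0.005, ω=-0.219
apply F[14]=-1.439 → step 15: x=0.137, v=0.275, θ=-0.009, ω=-0.187
apply F[15]=-1.328 → step 16: x=0.142, v=0.248, θ=-0.013, ω=-0.158
apply F[16]=-1.224 → step 17: x=0.147, v=0.224, θ=-0.015, ω=-0.132
apply F[17]=-1.126 → step 18: x=0.151, v=0.202, θ=-0.018, ω=-0.110
apply F[18]=-1.037 → step 19: x=0.155, v=0.182, θ=-0.020, ω=-0.090
apply F[19]=-0.956 → step 20: x=0.159, v=0.163, θ=-0.022, ω=-0.073
apply F[20]=-0.881 → step 21: x=0.162, v=0.146, θ=-0.023, ω=-0.058
apply F[21]=-0.814 → step 22: x=0.164, v=0.130, θ=-0.024, ω=-0.044
apply F[22]=-0.752 → step 23: x=0.167, v=0.116, θ=-0.025, ω=-0.033
max |θ| = 0.125 ≤ 0.185 over all 24 states.

Answer: never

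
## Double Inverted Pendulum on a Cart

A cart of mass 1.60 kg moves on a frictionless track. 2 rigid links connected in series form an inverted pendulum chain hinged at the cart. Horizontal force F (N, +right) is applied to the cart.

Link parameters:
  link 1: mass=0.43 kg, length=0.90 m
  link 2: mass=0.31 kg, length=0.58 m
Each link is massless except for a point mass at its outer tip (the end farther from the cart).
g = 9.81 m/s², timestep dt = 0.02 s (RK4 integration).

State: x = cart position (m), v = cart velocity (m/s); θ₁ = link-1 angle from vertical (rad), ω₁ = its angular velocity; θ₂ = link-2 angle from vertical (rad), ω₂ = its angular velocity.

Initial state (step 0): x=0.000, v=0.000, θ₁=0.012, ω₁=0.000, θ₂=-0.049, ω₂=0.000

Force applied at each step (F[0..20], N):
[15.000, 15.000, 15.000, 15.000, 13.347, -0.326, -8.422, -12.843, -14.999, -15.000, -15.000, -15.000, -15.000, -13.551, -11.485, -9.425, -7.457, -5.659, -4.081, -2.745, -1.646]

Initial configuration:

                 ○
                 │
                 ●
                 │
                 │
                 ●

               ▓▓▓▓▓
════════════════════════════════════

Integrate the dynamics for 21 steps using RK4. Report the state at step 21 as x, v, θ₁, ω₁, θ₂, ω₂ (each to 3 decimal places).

Answer: x=0.018, v=-0.838, θ₁=-0.066, ω₁=0.506, θ₂=-0.048, ω₂=0.222

Derivation:
apply F[0]=+15.000 → step 1: x=0.002, v=0.186, θ₁=0.010, ω₁=-0.195, θ₂=-0.049, ω₂=-0.035
apply F[1]=+15.000 → step 2: x=0.007, v=0.373, θ₁=0.004, ω₁=-0.392, θ₂=-0.050, ω₂=-0.069
apply F[2]=+15.000 → step 3: x=0.017, v=0.561, θ₁=-0.006, ω₁=-0.593, θ₂=-0.052, ω₂=-0.097
apply F[3]=+15.000 → step 4: x=0.030, v=0.749, θ₁=-0.020, ω₁=-0.799, θ₂=-0.054, ω₂=-0.120
apply F[4]=+13.347 → step 5: x=0.047, v=0.919, θ₁=-0.037, ω₁=-0.989, θ₂=-0.057, ω₂=-0.134
apply F[5]=-0.326 → step 6: x=0.065, v=0.918, θ₁=-0.057, ω₁=-0.998, θ₂=-0.060, ω₂=-0.140
apply F[6]=-8.422 → step 7: x=0.082, v=0.819, θ₁=-0.076, ω₁=-0.903, θ₂=-0.062, ω₂=-0.137
apply F[7]=-12.843 → step 8: x=0.097, v=0.666, θ₁=-0.093, ω₁=-0.755, θ₂=-0.065, ω₂=-0.124
apply F[8]=-14.999 → step 9: x=0.109, v=0.488, θ₁=-0.106, ω₁=-0.586, θ₂=-0.067, ω₂=-0.104
apply F[9]=-15.000 → step 10: x=0.117, v=0.311, θ₁=-0.116, ω₁=-0.422, θ₂=-0.069, ω₂=-0.077
apply F[10]=-15.000 → step 11: x=0.121, v=0.136, θ₁=-0.123, ω₁=-0.263, θ₂=-0.070, ω₂=-0.045
apply F[11]=-15.000 → step 12: x=0.122, v=-0.040, θ₁=-0.127, ω₁=-0.107, θ₂=-0.071, ω₂=-0.010
apply F[12]=-15.000 → step 13: x=0.120, v=-0.214, θ₁=-0.127, ω₁=0.048, θ₂=-0.071, ω₂=0.026
apply F[13]=-13.551 → step 14: x=0.114, v=-0.371, θ₁=-0.125, ω₁=0.184, θ₂=-0.070, ω₂=0.062
apply F[14]=-11.485 → step 15: x=0.105, v=-0.503, θ₁=-0.120, ω₁=0.294, θ₂=-0.068, ω₂=0.095
apply F[15]=-9.425 → step 16: x=0.094, v=-0.610, θ₁=-0.114, ω₁=0.378, θ₂=-0.066, ω₂=0.125
apply F[16]=-7.457 → step 17: x=0.081, v=-0.693, θ₁=-0.105, ω₁=0.439, θ₂=-0.063, ω₂=0.152
apply F[17]=-5.659 → step 18: x=0.066, v=-0.754, θ₁=-0.096, ω₁=0.479, θ₂=-0.060, ω₂=0.175
apply F[18]=-4.081 → step 19: x=0.051, v=-0.797, θ₁=-0.087, ω₁=0.501, θ₂=-0.056, ω₂=0.194
apply F[19]=-2.745 → step 20: x=0.035, v=-0.824, θ₁=-0.076, ω₁=0.509, θ₂=-0.052, ω₂=0.210
apply F[20]=-1.646 → step 21: x=0.018, v=-0.838, θ₁=-0.066, ω₁=0.506, θ₂=-0.048, ω₂=0.222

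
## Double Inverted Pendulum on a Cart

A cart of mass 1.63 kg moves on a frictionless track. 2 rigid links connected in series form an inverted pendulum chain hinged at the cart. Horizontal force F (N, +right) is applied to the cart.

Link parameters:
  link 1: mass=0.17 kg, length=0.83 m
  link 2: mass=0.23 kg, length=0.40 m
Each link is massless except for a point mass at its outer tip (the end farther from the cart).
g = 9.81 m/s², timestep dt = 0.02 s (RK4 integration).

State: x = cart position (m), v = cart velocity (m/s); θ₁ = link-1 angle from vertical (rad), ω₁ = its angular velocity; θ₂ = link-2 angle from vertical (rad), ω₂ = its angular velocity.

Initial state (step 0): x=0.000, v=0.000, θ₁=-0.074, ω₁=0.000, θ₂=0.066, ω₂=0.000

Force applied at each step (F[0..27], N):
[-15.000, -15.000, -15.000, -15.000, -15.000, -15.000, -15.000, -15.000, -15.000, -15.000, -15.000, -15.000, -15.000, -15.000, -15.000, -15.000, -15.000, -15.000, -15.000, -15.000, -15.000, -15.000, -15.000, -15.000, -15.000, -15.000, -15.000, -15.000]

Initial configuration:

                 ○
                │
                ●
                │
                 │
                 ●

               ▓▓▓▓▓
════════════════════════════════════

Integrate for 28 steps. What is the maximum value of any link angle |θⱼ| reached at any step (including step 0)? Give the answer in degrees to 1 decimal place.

Answer: 84.3°

Derivation:
apply F[0]=-15.000 → step 1: x=-0.002, v=-0.180, θ₁=-0.072, ω₁=0.154, θ₂=0.068, ω₂=0.167
apply F[1]=-15.000 → step 2: x=-0.007, v=-0.361, θ₁=-0.068, ω₁=0.308, θ₂=0.073, ω₂=0.333
apply F[2]=-15.000 → step 3: x=-0.016, v=-0.542, θ₁=-0.060, ω₁=0.466, θ₂=0.081, ω₂=0.497
apply F[3]=-15.000 → step 4: x=-0.029, v=-0.723, θ₁=-0.049, ω₁=0.627, θ₂=0.093, ω₂=0.658
apply F[4]=-15.000 → step 5: x=-0.045, v=-0.905, θ₁=-0.035, ω₁=0.794, θ₂=0.107, ω₂=0.814
apply F[5]=-15.000 → step 6: x=-0.065, v=-1.088, θ₁=-0.017, ω₁=0.968, θ₂=0.125, ω₂=0.964
apply F[6]=-15.000 → step 7: x=-0.089, v=-1.272, θ₁=0.004, ω₁=1.149, θ₂=0.146, ω₂=1.106
apply F[7]=-15.000 → step 8: x=-0.116, v=-1.457, θ₁=0.029, ω₁=1.341, θ₂=0.169, ω₂=1.236
apply F[8]=-15.000 → step 9: x=-0.147, v=-1.642, θ₁=0.057, ω₁=1.544, θ₂=0.195, ω₂=1.352
apply F[9]=-15.000 → step 10: x=-0.182, v=-1.828, θ₁=0.090, ω₁=1.759, θ₂=0.223, ω₂=1.451
apply F[10]=-15.000 → step 11: x=-0.220, v=-2.015, θ₁=0.128, ω₁=1.989, θ₂=0.253, ω₂=1.530
apply F[11]=-15.000 → step 12: x=-0.262, v=-2.202, θ₁=0.170, ω₁=2.232, θ₂=0.284, ω₂=1.586
apply F[12]=-15.000 → step 13: x=-0.308, v=-2.389, θ₁=0.217, ω₁=2.491, θ₂=0.316, ω₂=1.619
apply F[13]=-15.000 → step 14: x=-0.358, v=-2.574, θ₁=0.270, ω₁=2.763, θ₂=0.349, ω₂=1.629
apply F[14]=-15.000 → step 15: x=-0.411, v=-2.756, θ₁=0.328, ω₁=3.045, θ₂=0.381, ω₂=1.622
apply F[15]=-15.000 → step 16: x=-0.468, v=-2.935, θ₁=0.392, ω₁=3.334, θ₂=0.414, ω₂=1.609
apply F[16]=-15.000 → step 17: x=-0.529, v=-3.109, θ₁=0.461, ω₁=3.622, θ₂=0.446, ω₂=1.608
apply F[17]=-15.000 → step 18: x=-0.592, v=-3.275, θ₁=0.537, ω₁=3.901, θ₂=0.478, ω₂=1.642
apply F[18]=-15.000 → step 19: x=-0.659, v=-3.431, θ₁=0.617, ω₁=4.160, θ₂=0.512, ω₂=1.740
apply F[19]=-15.000 → step 20: x=-0.730, v=-3.578, θ₁=0.703, ω₁=4.390, θ₂=0.548, ω₂=1.930
apply F[20]=-15.000 → step 21: x=-0.803, v=-3.714, θ₁=0.793, ω₁=4.583, θ₂=0.590, ω₂=2.234
apply F[21]=-15.000 → step 22: x=-0.878, v=-3.838, θ₁=0.886, ω₁=4.736, θ₂=0.639, ω₂=2.664
apply F[22]=-15.000 → step 23: x=-0.956, v=-3.951, θ₁=0.982, ω₁=4.845, θ₂=0.697, ω₂=3.222
apply F[23]=-15.000 → step 24: x=-1.036, v=-4.053, θ₁=1.079, ω₁=4.910, θ₂=0.768, ω₂=3.900
apply F[24]=-15.000 → step 25: x=-1.118, v=-4.143, θ₁=1.178, ω₁=4.933, θ₂=0.854, ω₂=4.682
apply F[25]=-15.000 → step 26: x=-1.202, v=-4.221, θ₁=1.276, ω₁=4.914, θ₂=0.956, ω₂=5.543
apply F[26]=-15.000 → step 27: x=-1.287, v=-4.284, θ₁=1.374, ω₁=4.862, θ₂=1.076, ω₂=6.451
apply F[27]=-15.000 → step 28: x=-1.373, v=-4.333, θ₁=1.471, ω₁=4.791, θ₂=1.214, ω₂=7.356
Max |angle| over trajectory = 1.471 rad = 84.3°.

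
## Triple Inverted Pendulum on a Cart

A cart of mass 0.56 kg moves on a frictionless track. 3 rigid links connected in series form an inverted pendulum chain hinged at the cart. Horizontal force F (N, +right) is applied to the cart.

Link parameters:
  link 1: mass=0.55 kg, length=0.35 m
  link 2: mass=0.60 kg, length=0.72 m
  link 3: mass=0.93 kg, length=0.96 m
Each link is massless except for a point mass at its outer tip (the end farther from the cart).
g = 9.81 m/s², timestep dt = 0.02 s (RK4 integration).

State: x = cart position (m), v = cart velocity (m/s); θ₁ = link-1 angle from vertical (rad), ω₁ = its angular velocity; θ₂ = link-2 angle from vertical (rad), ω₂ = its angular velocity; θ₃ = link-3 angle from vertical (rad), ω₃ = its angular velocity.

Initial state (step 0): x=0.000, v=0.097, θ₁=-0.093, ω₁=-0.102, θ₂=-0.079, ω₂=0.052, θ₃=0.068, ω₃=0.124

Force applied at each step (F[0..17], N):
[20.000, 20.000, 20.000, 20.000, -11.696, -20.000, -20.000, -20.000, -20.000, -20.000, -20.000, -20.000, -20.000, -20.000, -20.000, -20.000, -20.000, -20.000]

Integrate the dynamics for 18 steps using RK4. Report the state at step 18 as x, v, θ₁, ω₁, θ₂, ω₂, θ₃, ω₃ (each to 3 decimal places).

apply F[0]=+20.000 → step 1: x=0.009, v=0.850, θ₁=-0.117, ω₁=-2.315, θ₂=-0.078, ω₂=0.032, θ₃=0.071, ω₃=0.164
apply F[1]=+20.000 → step 2: x=0.034, v=1.564, θ₁=-0.185, ω₁=-4.415, θ₂=-0.078, ω₂=0.028, θ₃=0.074, ω₃=0.166
apply F[2]=+20.000 → step 3: x=0.071, v=2.162, θ₁=-0.291, ω₁=-6.039, θ₂=-0.078, ω₂=-0.044, θ₃=0.077, ω₃=0.114
apply F[3]=+20.000 → step 4: x=0.119, v=2.597, θ₁=-0.422, ω₁=-6.953, θ₂=-0.081, ω₂=-0.286, θ₃=0.079, ω₃=0.029
apply F[4]=-11.696 → step 5: x=0.167, v=2.226, θ₁=-0.554, ω₁=-6.355, θ₂=-0.086, ω₂=-0.238, θ₃=0.079, ω₃=0.039
apply F[5]=-20.000 → step 6: x=0.207, v=1.737, θ₁=-0.676, ω₁=-5.895, θ₂=-0.088, ω₂=0.008, θ₃=0.081, ω₃=0.079
apply F[6]=-20.000 → step 7: x=0.237, v=1.284, θ₁=-0.792, ω₁=-5.707, θ₂=-0.085, ω₂=0.312, θ₃=0.082, ω₃=0.116
apply F[7]=-20.000 → step 8: x=0.258, v=0.844, θ₁=-0.905, ω₁=-5.676, θ₂=-0.076, ω₂=0.646, θ₃=0.085, ω₃=0.146
apply F[8]=-20.000 → step 9: x=0.271, v=0.403, θ₁=-1.019, ω₁=-5.742, θ₂=-0.059, ω₂=0.995, θ₃=0.088, ω₃=0.168
apply F[9]=-20.000 → step 10: x=0.274, v=-0.048, θ₁=-1.135, ω₁=-5.872, θ₂=-0.036, ω₂=1.348, θ₃=0.092, ω₃=0.181
apply F[10]=-20.000 → step 11: x=0.269, v=-0.511, θ₁=-1.254, ω₁=-6.047, θ₂=-0.005, ω₂=1.695, θ₃=0.095, ω₃=0.187
apply F[11]=-20.000 → step 12: x=0.254, v=-0.989, θ₁=-1.377, ω₁=-6.264, θ₂=0.032, ω₂=2.030, θ₃=0.099, ω₃=0.188
apply F[12]=-20.000 → step 13: x=0.229, v=-1.482, θ₁=-1.505, ω₁=-6.528, θ₂=0.076, ω₂=2.345, θ₃=0.103, ω₃=0.186
apply F[13]=-20.000 → step 14: x=0.194, v=-1.994, θ₁=-1.639, ω₁=-6.860, θ₂=0.126, ω₂=2.630, θ₃=0.107, ω₃=0.186
apply F[14]=-20.000 → step 15: x=0.149, v=-2.528, θ₁=-1.780, ω₁=-7.299, θ₂=0.181, ω₂=2.873, θ₃=0.110, ω₃=0.191
apply F[15]=-20.000 → step 16: x=0.093, v=-3.095, θ₁=-1.932, ω₁=-7.925, θ₂=0.240, ω₂=3.052, θ₃=0.114, ω₃=0.205
apply F[16]=-20.000 → step 17: x=0.025, v=-3.730, θ₁=-2.100, ω₁=-8.903, θ₂=0.302, ω₂=3.130, θ₃=0.119, ω₃=0.226
apply F[17]=-20.000 → step 18: x=-0.057, v=-4.522, θ₁=-2.293, ω₁=-10.611, θ₂=0.364, ω₂=3.052, θ₃=0.123, ω₃=0.232

Answer: x=-0.057, v=-4.522, θ₁=-2.293, ω₁=-10.611, θ₂=0.364, ω₂=3.052, θ₃=0.123, ω₃=0.232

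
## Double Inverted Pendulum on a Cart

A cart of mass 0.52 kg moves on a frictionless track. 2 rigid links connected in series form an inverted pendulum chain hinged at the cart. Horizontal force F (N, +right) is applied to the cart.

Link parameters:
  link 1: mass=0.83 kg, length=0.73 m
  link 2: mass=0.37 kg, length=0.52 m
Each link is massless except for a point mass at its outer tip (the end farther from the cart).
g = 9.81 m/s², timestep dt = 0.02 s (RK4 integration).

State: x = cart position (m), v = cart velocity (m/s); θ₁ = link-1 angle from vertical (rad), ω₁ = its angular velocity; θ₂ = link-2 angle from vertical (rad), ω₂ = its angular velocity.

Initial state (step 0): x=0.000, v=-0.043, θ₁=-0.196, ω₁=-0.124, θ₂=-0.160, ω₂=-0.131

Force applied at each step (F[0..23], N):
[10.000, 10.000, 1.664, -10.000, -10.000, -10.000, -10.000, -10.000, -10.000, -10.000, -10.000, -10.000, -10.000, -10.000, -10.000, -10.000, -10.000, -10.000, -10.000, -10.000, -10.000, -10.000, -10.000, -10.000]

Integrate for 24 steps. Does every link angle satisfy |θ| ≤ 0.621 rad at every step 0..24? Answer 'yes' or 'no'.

apply F[0]=+10.000 → step 1: x=0.003, v=0.389, θ₁=-0.205, ω₁=-0.759, θ₂=-0.163, ω₂=-0.120
apply F[1]=+10.000 → step 2: x=0.016, v=0.814, θ₁=-0.226, ω₁=-1.389, θ₂=-0.165, ω₂=-0.108
apply F[2]=+1.664 → step 3: x=0.033, v=0.947, θ₁=-0.257, ω₁=-1.635, θ₂=-0.167, ω₂=-0.082
apply F[3]=-10.000 → step 4: x=0.050, v=0.700, θ₁=-0.287, ω₁=-1.395, θ₂=-0.168, ω₂=-0.018
apply F[4]=-10.000 → step 5: x=0.061, v=0.471, θ₁=-0.313, ω₁=-1.194, θ₂=-0.167, ω₂=0.066
apply F[5]=-10.000 → step 6: x=0.069, v=0.258, θ₁=-0.335, ω₁=-1.024, θ₂=-0.165, ω₂=0.168
apply F[6]=-10.000 → step 7: x=0.072, v=0.057, θ₁=-0.354, ω₁=-0.882, θ₂=-0.160, ω₂=0.286
apply F[7]=-10.000 → step 8: x=0.071, v=-0.134, θ₁=-0.370, ω₁=-0.761, θ₂=-0.153, ω₂=0.420
apply F[8]=-10.000 → step 9: x=0.066, v=-0.318, θ₁=-0.384, ω₁=-0.658, θ₂=-0.144, ω₂=0.569
apply F[9]=-10.000 → step 10: x=0.058, v=-0.495, θ₁=-0.397, ω₁=-0.569, θ₂=-0.131, ω₂=0.733
apply F[10]=-10.000 → step 11: x=0.047, v=-0.668, θ₁=-0.407, ω₁=-0.493, θ₂=-0.114, ω₂=0.913
apply F[11]=-10.000 → step 12: x=0.031, v=-0.839, θ₁=-0.416, ω₁=-0.427, θ₂=-0.094, ω₂=1.108
apply F[12]=-10.000 → step 13: x=0.013, v=-1.007, θ₁=-0.424, ω₁=-0.368, θ₂=-0.070, ω₂=1.320
apply F[13]=-10.000 → step 14: x=-0.009, v=-1.174, θ₁=-0.431, ω₁=-0.314, θ₂=-0.041, ω₂=1.549
apply F[14]=-10.000 → step 15: x=-0.034, v=-1.342, θ₁=-0.437, ω₁=-0.264, θ₂=-0.008, ω₂=1.796
apply F[15]=-10.000 → step 16: x=-0.063, v=-1.511, θ₁=-0.442, ω₁=-0.213, θ₂=0.031, ω₂=2.062
apply F[16]=-10.000 → step 17: x=-0.094, v=-1.683, θ₁=-0.445, ω₁=-0.161, θ₂=0.075, ω₂=2.346
apply F[17]=-10.000 → step 18: x=-0.130, v=-1.858, θ₁=-0.448, ω₁=-0.103, θ₂=0.125, ω₂=2.649
apply F[18]=-10.000 → step 19: x=-0.169, v=-2.038, θ₁=-0.449, ω₁=-0.037, θ₂=0.181, ω₂=2.971
apply F[19]=-10.000 → step 20: x=-0.211, v=-2.223, θ₁=-0.449, ω₁=0.043, θ₂=0.244, ω₂=3.311
apply F[20]=-10.000 → step 21: x=-0.258, v=-2.415, θ₁=-0.448, ω₁=0.140, θ₂=0.314, ω₂=3.667
apply F[21]=-10.000 → step 22: x=-0.308, v=-2.614, θ₁=-0.444, ω₁=0.260, θ₂=0.391, ω₂=4.037
apply F[22]=-10.000 → step 23: x=-0.362, v=-2.821, θ₁=-0.437, ω₁=0.408, θ₂=0.475, ω₂=4.421
apply F[23]=-10.000 → step 24: x=-0.421, v=-3.037, θ₁=-0.427, ω₁=0.591, θ₂=0.568, ω₂=4.816
Max |angle| over trajectory = 0.568 rad; bound = 0.621 → within bound.

Answer: yes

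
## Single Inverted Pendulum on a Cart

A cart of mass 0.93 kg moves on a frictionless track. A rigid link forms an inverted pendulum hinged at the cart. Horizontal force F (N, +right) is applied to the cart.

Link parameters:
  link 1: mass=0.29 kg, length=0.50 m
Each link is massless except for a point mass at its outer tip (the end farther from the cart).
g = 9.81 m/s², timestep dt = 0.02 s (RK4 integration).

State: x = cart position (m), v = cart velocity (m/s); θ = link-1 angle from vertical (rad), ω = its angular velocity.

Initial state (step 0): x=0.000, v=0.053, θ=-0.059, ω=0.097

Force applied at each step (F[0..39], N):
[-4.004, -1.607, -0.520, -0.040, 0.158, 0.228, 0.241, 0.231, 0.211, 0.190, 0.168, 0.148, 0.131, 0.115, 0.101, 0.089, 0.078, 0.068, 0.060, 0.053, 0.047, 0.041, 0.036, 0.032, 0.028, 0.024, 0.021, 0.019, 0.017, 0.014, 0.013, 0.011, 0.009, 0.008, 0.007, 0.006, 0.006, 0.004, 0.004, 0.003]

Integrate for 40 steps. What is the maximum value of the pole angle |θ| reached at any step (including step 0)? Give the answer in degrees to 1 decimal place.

Answer: 3.4°

Derivation:
apply F[0]=-4.004 → step 1: x=0.000, v=-0.030, θ=-0.056, ω=0.239
apply F[1]=-1.607 → step 2: x=-0.001, v=-0.061, θ=-0.050, ω=0.281
apply F[2]=-0.520 → step 3: x=-0.002, v=-0.069, θ=-0.045, ω=0.279
apply F[3]=-0.040 → step 4: x=-0.003, v=-0.067, θ=-0.039, ω=0.259
apply F[4]=+0.158 → step 5: x=-0.005, v=-0.062, θ=-0.035, ω=0.233
apply F[5]=+0.228 → step 6: x=-0.006, v=-0.055, θ=-0.030, ω=0.207
apply F[6]=+0.241 → step 7: x=-0.007, v=-0.048, θ=-0.026, ω=0.182
apply F[7]=+0.231 → step 8: x=-0.008, v=-0.041, θ=-0.023, ω=0.159
apply F[8]=+0.211 → step 9: x=-0.008, v=-0.036, θ=-0.020, ω=0.139
apply F[9]=+0.190 → step 10: x=-0.009, v=-0.030, θ=-0.017, ω=0.121
apply F[10]=+0.168 → step 11: x=-0.010, v=-0.026, θ=-0.015, ω=0.106
apply F[11]=+0.148 → step 12: x=-0.010, v=-0.022, θ=-0.013, ω=0.092
apply F[12]=+0.131 → step 13: x=-0.011, v=-0.018, θ=-0.011, ω=0.080
apply F[13]=+0.115 → step 14: x=-0.011, v=-0.015, θ=-0.010, ω=0.070
apply F[14]=+0.101 → step 15: x=-0.011, v=-0.012, θ=-0.009, ω=0.061
apply F[15]=+0.089 → step 16: x=-0.011, v=-0.010, θ=-0.007, ω=0.053
apply F[16]=+0.078 → step 17: x=-0.012, v=-0.008, θ=-0.006, ω=0.046
apply F[17]=+0.068 → step 18: x=-0.012, v=-0.006, θ=-0.006, ω=0.040
apply F[18]=+0.060 → step 19: x=-0.012, v=-0.004, θ=-0.005, ω=0.035
apply F[19]=+0.053 → step 20: x=-0.012, v=-0.003, θ=-0.004, ω=0.030
apply F[20]=+0.047 → step 21: x=-0.012, v=-0.002, θ=-0.004, ω=0.026
apply F[21]=+0.041 → step 22: x=-0.012, v=-0.001, θ=-0.003, ω=0.023
apply F[22]=+0.036 → step 23: x=-0.012, v=0.000, θ=-0.003, ω=0.020
apply F[23]=+0.032 → step 24: x=-0.012, v=0.001, θ=-0.002, ω=0.017
apply F[24]=+0.028 → step 25: x=-0.012, v=0.002, θ=-0.002, ω=0.015
apply F[25]=+0.024 → step 26: x=-0.012, v=0.002, θ=-0.002, ω=0.013
apply F[26]=+0.021 → step 27: x=-0.012, v=0.003, θ=-0.001, ω=0.011
apply F[27]=+0.019 → step 28: x=-0.012, v=0.004, θ=-0.001, ω=0.009
apply F[28]=+0.017 → step 29: x=-0.012, v=0.004, θ=-0.001, ω=0.008
apply F[29]=+0.014 → step 30: x=-0.012, v=0.004, θ=-0.001, ω=0.007
apply F[30]=+0.013 → step 31: x=-0.012, v=0.005, θ=-0.001, ω=0.006
apply F[31]=+0.011 → step 32: x=-0.011, v=0.005, θ=-0.001, ω=0.005
apply F[32]=+0.009 → step 33: x=-0.011, v=0.005, θ=-0.001, ω=0.004
apply F[33]=+0.008 → step 34: x=-0.011, v=0.005, θ=-0.001, ω=0.004
apply F[34]=+0.007 → step 35: x=-0.011, v=0.006, θ=-0.000, ω=0.003
apply F[35]=+0.006 → step 36: x=-0.011, v=0.006, θ=-0.000, ω=0.003
apply F[36]=+0.006 → step 37: x=-0.011, v=0.006, θ=-0.000, ω=0.002
apply F[37]=+0.004 → step 38: x=-0.011, v=0.006, θ=-0.000, ω=0.002
apply F[38]=+0.004 → step 39: x=-0.011, v=0.006, θ=-0.000, ω=0.001
apply F[39]=+0.003 → step 40: x=-0.011, v=0.006, θ=-0.000, ω=0.001
Max |angle| over trajectory = 0.059 rad = 3.4°.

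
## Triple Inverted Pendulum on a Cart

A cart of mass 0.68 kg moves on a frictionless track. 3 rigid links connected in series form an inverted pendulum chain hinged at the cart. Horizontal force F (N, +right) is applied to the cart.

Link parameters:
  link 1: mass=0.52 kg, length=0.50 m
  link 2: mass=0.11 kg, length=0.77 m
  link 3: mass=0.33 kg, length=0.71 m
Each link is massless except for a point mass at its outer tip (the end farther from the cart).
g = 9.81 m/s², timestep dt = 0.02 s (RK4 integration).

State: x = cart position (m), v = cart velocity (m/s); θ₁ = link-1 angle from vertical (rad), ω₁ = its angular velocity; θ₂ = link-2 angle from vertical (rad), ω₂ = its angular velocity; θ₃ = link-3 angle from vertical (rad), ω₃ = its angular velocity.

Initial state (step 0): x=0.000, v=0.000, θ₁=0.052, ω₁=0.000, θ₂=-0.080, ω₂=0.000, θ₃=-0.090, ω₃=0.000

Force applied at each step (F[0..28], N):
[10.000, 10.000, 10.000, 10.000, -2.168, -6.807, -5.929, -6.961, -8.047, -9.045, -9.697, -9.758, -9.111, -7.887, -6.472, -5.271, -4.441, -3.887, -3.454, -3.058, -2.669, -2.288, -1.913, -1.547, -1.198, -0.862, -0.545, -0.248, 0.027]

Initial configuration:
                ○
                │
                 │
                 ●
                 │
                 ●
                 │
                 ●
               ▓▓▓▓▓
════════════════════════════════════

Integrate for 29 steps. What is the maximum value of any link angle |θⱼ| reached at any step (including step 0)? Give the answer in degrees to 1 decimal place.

apply F[0]=+10.000 → step 1: x=0.003, v=0.279, θ₁=0.047, ω₁=-0.493, θ₂=-0.081, ω₂=-0.057, θ₃=-0.090, ω₃=-0.011
apply F[1]=+10.000 → step 2: x=0.011, v=0.562, θ₁=0.032, ω₁=-1.002, θ₂=-0.082, ω₂=-0.108, θ₃=-0.090, ω₃=-0.021
apply F[2]=+10.000 → step 3: x=0.025, v=0.851, θ₁=0.007, ω₁=-1.539, θ₂=-0.085, ω₂=-0.148, θ₃=-0.091, ω₃=-0.029
apply F[3]=+10.000 → step 4: x=0.045, v=1.147, θ₁=-0.030, ω₁=-2.115, θ₂=-0.088, ω₂=-0.174, θ₃=-0.092, ω₃=-0.033
apply F[4]=-2.168 → step 5: x=0.068, v=1.095, θ₁=-0.071, ω₁=-2.020, θ₂=-0.092, ω₂=-0.188, θ₃=-0.092, ω₃=-0.035
apply F[5]=-6.807 → step 6: x=0.088, v=0.917, θ₁=-0.108, ω₁=-1.700, θ₂=-0.095, ω₂=-0.190, θ₃=-0.093, ω₃=-0.034
apply F[6]=-5.929 → step 7: x=0.105, v=0.775, θ₁=-0.140, ω₁=-1.476, θ₂=-0.099, ω₂=-0.181, θ₃=-0.094, ω₃=-0.030
apply F[7]=-6.961 → step 8: x=0.119, v=0.614, θ₁=-0.167, ω₁=-1.235, θ₂=-0.103, ω₂=-0.161, θ₃=-0.094, ω₃=-0.022
apply F[8]=-8.047 → step 9: x=0.129, v=0.430, θ₁=-0.189, ω₁=-0.969, θ₂=-0.106, ω₂=-0.131, θ₃=-0.094, ω₃=-0.010
apply F[9]=-9.045 → step 10: x=0.136, v=0.226, θ₁=-0.205, ω₁=-0.680, θ₂=-0.108, ω₂=-0.093, θ₃=-0.094, ω₃=0.006
apply F[10]=-9.697 → step 11: x=0.138, v=0.010, θ₁=-0.216, ω₁=-0.379, θ₂=-0.109, ω₂=-0.049, θ₃=-0.094, ω₃=0.024
apply F[11]=-9.758 → step 12: x=0.136, v=-0.205, θ₁=-0.220, ω₁=-0.087, θ₂=-0.110, ω₂=-0.002, θ₃=-0.094, ω₃=0.045
apply F[12]=-9.111 → step 13: x=0.130, v=-0.402, θ₁=-0.220, ω₁=0.167, θ₂=-0.109, ω₂=0.044, θ₃=-0.092, ω₃=0.066
apply F[13]=-7.887 → step 14: x=0.120, v=-0.566, θ₁=-0.214, ω₁=0.362, θ₂=-0.108, ω₂=0.087, θ₃=-0.091, ω₃=0.088
apply F[14]=-6.472 → step 15: x=0.108, v=-0.693, θ₁=-0.206, ω₁=0.491, θ₂=-0.106, ω₂=0.126, θ₃=-0.089, ω₃=0.108
apply F[15]=-5.271 → step 16: x=0.093, v=-0.790, θ₁=-0.195, ω₁=0.569, θ₂=-0.103, ω₂=0.160, θ₃=-0.087, ω₃=0.128
apply F[16]=-4.441 → step 17: x=0.076, v=-0.867, θ₁=-0.183, ω₁=0.617, θ₂=-0.100, ω₂=0.190, θ₃=-0.084, ω₃=0.146
apply F[17]=-3.887 → step 18: x=0.058, v=-0.931, θ₁=-0.171, ω₁=0.648, θ₂=-0.095, ω₂=0.217, θ₃=-0.081, ω₃=0.163
apply F[18]=-3.454 → step 19: x=0.039, v=-0.988, θ₁=-0.158, ω₁=0.671, θ₂=-0.091, ω₂=0.239, θ₃=-0.077, ω₃=0.179
apply F[19]=-3.058 → step 20: x=0.019, v=-1.036, θ₁=-0.144, ω₁=0.688, θ₂=-0.086, ω₂=0.259, θ₃=-0.074, ω₃=0.193
apply F[20]=-2.669 → step 21: x=-0.002, v=-1.077, θ₁=-0.130, ω₁=0.698, θ₂=-0.081, ω₂=0.275, θ₃=-0.070, ω₃=0.206
apply F[21]=-2.288 → step 22: x=-0.024, v=-1.111, θ₁=-0.116, ω₁=0.702, θ₂=-0.075, ω₂=0.288, θ₃=-0.065, ω₃=0.217
apply F[22]=-1.913 → step 23: x=-0.047, v=-1.138, θ₁=-0.102, ω₁=0.700, θ₂=-0.069, ω₂=0.299, θ₃=-0.061, ω₃=0.227
apply F[23]=-1.547 → step 24: x=-0.070, v=-1.157, θ₁=-0.088, ω₁=0.693, θ₂=-0.063, ω₂=0.307, θ₃=-0.056, ω₃=0.235
apply F[24]=-1.198 → step 25: x=-0.093, v=-1.171, θ₁=-0.075, ω₁=0.681, θ₂=-0.057, ω₂=0.312, θ₃=-0.051, ω₃=0.241
apply F[25]=-0.862 → step 26: x=-0.116, v=-1.178, θ₁=-0.061, ω₁=0.663, θ₂=-0.051, ω₂=0.315, θ₃=-0.047, ω₃=0.246
apply F[26]=-0.545 → step 27: x=-0.140, v=-1.179, θ₁=-0.048, ω₁=0.642, θ₂=-0.044, ω₂=0.316, θ₃=-0.042, ω₃=0.249
apply F[27]=-0.248 → step 28: x=-0.163, v=-1.175, θ₁=-0.036, ω₁=0.618, θ₂=-0.038, ω₂=0.315, θ₃=-0.037, ω₃=0.251
apply F[28]=+0.027 → step 29: x=-0.187, v=-1.166, θ₁=-0.024, ω₁=0.590, θ₂=-0.032, ω₂=0.312, θ₃=-0.032, ω₃=0.252
Max |angle| over trajectory = 0.220 rad = 12.6°.

Answer: 12.6°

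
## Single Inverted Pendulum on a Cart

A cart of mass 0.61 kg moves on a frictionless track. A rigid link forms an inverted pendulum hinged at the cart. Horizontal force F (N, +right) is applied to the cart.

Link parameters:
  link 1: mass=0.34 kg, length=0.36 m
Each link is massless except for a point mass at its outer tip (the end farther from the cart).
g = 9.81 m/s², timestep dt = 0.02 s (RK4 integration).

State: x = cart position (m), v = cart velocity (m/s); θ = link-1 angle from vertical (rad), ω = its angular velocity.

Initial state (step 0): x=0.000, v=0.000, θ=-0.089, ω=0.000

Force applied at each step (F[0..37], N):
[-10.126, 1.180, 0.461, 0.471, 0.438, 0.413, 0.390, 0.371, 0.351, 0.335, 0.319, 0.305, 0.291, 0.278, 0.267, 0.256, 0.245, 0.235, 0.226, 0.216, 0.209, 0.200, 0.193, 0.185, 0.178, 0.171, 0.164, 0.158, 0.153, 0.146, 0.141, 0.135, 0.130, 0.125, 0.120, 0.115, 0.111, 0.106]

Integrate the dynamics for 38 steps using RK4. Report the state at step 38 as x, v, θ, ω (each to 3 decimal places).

apply F[0]=-10.126 → step 1: x=-0.003, v=-0.321, θ=-0.081, ω=0.842
apply F[1]=+1.180 → step 2: x=-0.009, v=-0.275, θ=-0.065, ω=0.675
apply F[2]=+0.461 → step 3: x=-0.014, v=-0.254, θ=-0.053, ω=0.583
apply F[3]=+0.471 → step 4: x=-0.019, v=-0.233, θ=-0.042, ω=0.500
apply F[4]=+0.438 → step 5: x=-0.024, v=-0.215, θ=-0.033, ω=0.429
apply F[5]=+0.413 → step 6: x=-0.028, v=-0.198, θ=-0.025, ω=0.367
apply F[6]=+0.390 → step 7: x=-0.032, v=-0.183, θ=-0.018, ω=0.313
apply F[7]=+0.371 → step 8: x=-0.035, v=-0.169, θ=-0.012, ω=0.267
apply F[8]=+0.351 → step 9: x=-0.039, v=-0.157, θ=-0.007, ω=0.227
apply F[9]=+0.335 → step 10: x=-0.042, v=-0.145, θ=-0.003, ω=0.192
apply F[10]=+0.319 → step 11: x=-0.044, v=-0.134, θ=0.000, ω=0.162
apply F[11]=+0.305 → step 12: x=-0.047, v=-0.125, θ=0.003, ω=0.135
apply F[12]=+0.291 → step 13: x=-0.049, v=-0.116, θ=0.006, ω=0.113
apply F[13]=+0.278 → step 14: x=-0.052, v=-0.107, θ=0.008, ω=0.093
apply F[14]=+0.267 → step 15: x=-0.054, v=-0.099, θ=0.010, ω=0.077
apply F[15]=+0.256 → step 16: x=-0.056, v=-0.092, θ=0.011, ω=0.062
apply F[16]=+0.245 → step 17: x=-0.057, v=-0.085, θ=0.012, ω=0.049
apply F[17]=+0.235 → step 18: x=-0.059, v=-0.079, θ=0.013, ω=0.039
apply F[18]=+0.226 → step 19: x=-0.060, v=-0.073, θ=0.014, ω=0.029
apply F[19]=+0.216 → step 20: x=-0.062, v=-0.068, θ=0.014, ω=0.022
apply F[20]=+0.209 → step 21: x=-0.063, v=-0.062, θ=0.015, ω=0.015
apply F[21]=+0.200 → step 22: x=-0.064, v=-0.057, θ=0.015, ω=0.009
apply F[22]=+0.193 → step 23: x=-0.065, v=-0.053, θ=0.015, ω=0.004
apply F[23]=+0.185 → step 24: x=-0.066, v=-0.048, θ=0.015, ω=-0.000
apply F[24]=+0.178 → step 25: x=-0.067, v=-0.044, θ=0.015, ω=-0.004
apply F[25]=+0.171 → step 26: x=-0.068, v=-0.040, θ=0.015, ω=-0.007
apply F[26]=+0.164 → step 27: x=-0.069, v=-0.036, θ=0.015, ω=-0.009
apply F[27]=+0.158 → step 28: x=-0.070, v=-0.033, θ=0.014, ω=-0.011
apply F[28]=+0.153 → step 29: x=-0.070, v=-0.029, θ=0.014, ω=-0.013
apply F[29]=+0.146 → step 30: x=-0.071, v=-0.026, θ=0.014, ω=-0.014
apply F[30]=+0.141 → step 31: x=-0.071, v=-0.023, θ=0.014, ω=-0.016
apply F[31]=+0.135 → step 32: x=-0.072, v=-0.020, θ=0.013, ω=-0.016
apply F[32]=+0.130 → step 33: x=-0.072, v=-0.017, θ=0.013, ω=-0.017
apply F[33]=+0.125 → step 34: x=-0.072, v=-0.014, θ=0.013, ω=-0.018
apply F[34]=+0.120 → step 35: x=-0.073, v=-0.012, θ=0.012, ω=-0.018
apply F[35]=+0.115 → step 36: x=-0.073, v=-0.009, θ=0.012, ω=-0.018
apply F[36]=+0.111 → step 37: x=-0.073, v=-0.007, θ=0.012, ω=-0.018
apply F[37]=+0.106 → step 38: x=-0.073, v=-0.005, θ=0.011, ω=-0.018

Answer: x=-0.073, v=-0.005, θ=0.011, ω=-0.018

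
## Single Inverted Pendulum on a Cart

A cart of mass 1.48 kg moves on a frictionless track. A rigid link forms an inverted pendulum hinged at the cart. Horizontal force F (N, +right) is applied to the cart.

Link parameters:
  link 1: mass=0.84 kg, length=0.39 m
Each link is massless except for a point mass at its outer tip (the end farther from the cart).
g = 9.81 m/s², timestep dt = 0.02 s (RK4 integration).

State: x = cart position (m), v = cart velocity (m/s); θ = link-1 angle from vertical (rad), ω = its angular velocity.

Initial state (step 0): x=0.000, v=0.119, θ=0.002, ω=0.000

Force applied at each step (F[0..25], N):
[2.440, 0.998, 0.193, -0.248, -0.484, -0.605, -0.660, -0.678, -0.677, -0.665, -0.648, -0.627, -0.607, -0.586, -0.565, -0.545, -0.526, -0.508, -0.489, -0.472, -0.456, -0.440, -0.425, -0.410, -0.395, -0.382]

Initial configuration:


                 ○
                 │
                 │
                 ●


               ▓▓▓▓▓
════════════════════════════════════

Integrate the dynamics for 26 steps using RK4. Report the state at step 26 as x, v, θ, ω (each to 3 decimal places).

apply F[0]=+2.440 → step 1: x=0.003, v=0.152, θ=0.001, ω=-0.083
apply F[1]=+0.998 → step 2: x=0.006, v=0.165, θ=-0.001, ω=-0.118
apply F[2]=+0.193 → step 3: x=0.009, v=0.168, θ=-0.003, ω=-0.126
apply F[3]=-0.248 → step 4: x=0.013, v=0.165, θ=-0.006, ω=-0.121
apply F[4]=-0.484 → step 5: x=0.016, v=0.159, θ=-0.008, ω=-0.110
apply F[5]=-0.605 → step 6: x=0.019, v=0.152, θ=-0.010, ω=-0.096
apply F[6]=-0.660 → step 7: x=0.022, v=0.145, θ=-0.012, ω=-0.082
apply F[7]=-0.678 → step 8: x=0.025, v=0.137, θ=-0.013, ω=-0.068
apply F[8]=-0.677 → step 9: x=0.027, v=0.129, θ=-0.015, ω=-0.056
apply F[9]=-0.665 → step 10: x=0.030, v=0.122, θ=-0.016, ω=-0.044
apply F[10]=-0.648 → step 11: x=0.032, v=0.115, θ=-0.016, ω=-0.035
apply F[11]=-0.627 → step 12: x=0.034, v=0.108, θ=-0.017, ω=-0.026
apply F[12]=-0.607 → step 13: x=0.037, v=0.102, θ=-0.017, ω=-0.019
apply F[13]=-0.586 → step 14: x=0.039, v=0.096, θ=-0.018, ω=-0.012
apply F[14]=-0.565 → step 15: x=0.040, v=0.090, θ=-0.018, ω=-0.007
apply F[15]=-0.545 → step 16: x=0.042, v=0.085, θ=-0.018, ω=-0.002
apply F[16]=-0.526 → step 17: x=0.044, v=0.080, θ=-0.018, ω=0.002
apply F[17]=-0.508 → step 18: x=0.045, v=0.075, θ=-0.018, ω=0.006
apply F[18]=-0.489 → step 19: x=0.047, v=0.071, θ=-0.018, ω=0.008
apply F[19]=-0.472 → step 20: x=0.048, v=0.066, θ=-0.018, ω=0.011
apply F[20]=-0.456 → step 21: x=0.049, v=0.062, θ=-0.017, ω=0.013
apply F[21]=-0.440 → step 22: x=0.051, v=0.058, θ=-0.017, ω=0.015
apply F[22]=-0.425 → step 23: x=0.052, v=0.054, θ=-0.017, ω=0.016
apply F[23]=-0.410 → step 24: x=0.053, v=0.050, θ=-0.016, ω=0.017
apply F[24]=-0.395 → step 25: x=0.054, v=0.047, θ=-0.016, ω=0.018
apply F[25]=-0.382 → step 26: x=0.055, v=0.043, θ=-0.016, ω=0.019

Answer: x=0.055, v=0.043, θ=-0.016, ω=0.019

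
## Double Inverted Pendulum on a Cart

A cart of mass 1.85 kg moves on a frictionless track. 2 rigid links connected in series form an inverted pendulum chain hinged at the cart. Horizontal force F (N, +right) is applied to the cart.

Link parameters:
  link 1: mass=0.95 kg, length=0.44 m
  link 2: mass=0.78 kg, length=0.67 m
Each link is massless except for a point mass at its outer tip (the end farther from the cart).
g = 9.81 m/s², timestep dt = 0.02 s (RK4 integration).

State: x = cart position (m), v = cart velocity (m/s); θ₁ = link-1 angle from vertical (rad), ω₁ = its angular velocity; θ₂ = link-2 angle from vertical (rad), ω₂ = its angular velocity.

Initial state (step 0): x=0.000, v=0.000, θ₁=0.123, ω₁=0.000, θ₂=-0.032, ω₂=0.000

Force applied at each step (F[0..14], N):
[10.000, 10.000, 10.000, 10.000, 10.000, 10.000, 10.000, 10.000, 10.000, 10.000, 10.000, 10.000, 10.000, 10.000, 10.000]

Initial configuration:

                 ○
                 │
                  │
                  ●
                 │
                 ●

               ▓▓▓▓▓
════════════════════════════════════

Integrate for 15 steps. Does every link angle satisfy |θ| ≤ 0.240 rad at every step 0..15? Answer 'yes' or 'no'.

apply F[0]=+10.000 → step 1: x=0.001, v=0.085, θ₁=0.122, ω₁=-0.080, θ₂=-0.033, ω₂=-0.084
apply F[1]=+10.000 → step 2: x=0.003, v=0.170, θ₁=0.120, ω₁=-0.162, θ₂=-0.035, ω₂=-0.169
apply F[2]=+10.000 → step 3: x=0.008, v=0.257, θ₁=0.116, ω₁=-0.246, θ₂=-0.040, ω₂=-0.253
apply F[3]=+10.000 → step 4: x=0.014, v=0.344, θ₁=0.110, ω₁=-0.336, θ₂=-0.045, ω₂=-0.337
apply F[4]=+10.000 → step 5: x=0.021, v=0.432, θ₁=0.102, ω₁=-0.432, θ₂=-0.053, ω₂=-0.420
apply F[5]=+10.000 → step 6: x=0.031, v=0.522, θ₁=0.093, ω₁=-0.537, θ₂=-0.062, ω₂=-0.503
apply F[6]=+10.000 → step 7: x=0.042, v=0.615, θ₁=0.081, ω₁=-0.653, θ₂=-0.073, ω₂=-0.584
apply F[7]=+10.000 → step 8: x=0.056, v=0.709, θ₁=0.066, ω₁=-0.782, θ₂=-0.086, ω₂=-0.664
apply F[8]=+10.000 → step 9: x=0.071, v=0.807, θ₁=0.049, ω₁=-0.927, θ₂=-0.100, ω₂=-0.741
apply F[9]=+10.000 → step 10: x=0.088, v=0.909, θ₁=0.029, ω₁=-1.091, θ₂=-0.115, ω₂=-0.814
apply F[10]=+10.000 → step 11: x=0.107, v=1.014, θ₁=0.005, ω₁=-1.277, θ₂=-0.132, ω₂=-0.883
apply F[11]=+10.000 → step 12: x=0.128, v=1.123, θ₁=-0.022, ω₁=-1.489, θ₂=-0.151, ω₂=-0.944
apply F[12]=+10.000 → step 13: x=0.152, v=1.237, θ₁=-0.054, ω₁=-1.729, θ₂=-0.170, ω₂=-0.998
apply F[13]=+10.000 → step 14: x=0.178, v=1.355, θ₁=-0.091, ω₁=-2.001, θ₂=-0.190, ω₂=-1.042
apply F[14]=+10.000 → step 15: x=0.206, v=1.477, θ₁=-0.134, ω₁=-2.306, θ₂=-0.212, ω₂=-1.074
Max |angle| over trajectory = 0.212 rad; bound = 0.240 → within bound.

Answer: yes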